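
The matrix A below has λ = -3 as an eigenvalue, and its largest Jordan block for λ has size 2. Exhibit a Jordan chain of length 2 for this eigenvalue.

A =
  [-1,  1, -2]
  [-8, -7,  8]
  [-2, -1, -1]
A Jordan chain for λ = -3 of length 2:
v_1 = (2, -8, -2)ᵀ
v_2 = (1, 0, 0)ᵀ

Let N = A − (-3)·I. We want v_2 with N^2 v_2 = 0 but N^1 v_2 ≠ 0; then v_{j-1} := N · v_j for j = 2, …, 2.

Pick v_2 = (1, 0, 0)ᵀ.
Then v_1 = N · v_2 = (2, -8, -2)ᵀ.

Sanity check: (A − (-3)·I) v_1 = (0, 0, 0)ᵀ = 0. ✓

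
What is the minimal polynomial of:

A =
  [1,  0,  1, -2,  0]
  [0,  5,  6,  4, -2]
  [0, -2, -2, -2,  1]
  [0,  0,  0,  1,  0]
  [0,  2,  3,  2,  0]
x^3 - 3*x^2 + 3*x - 1

The characteristic polynomial is χ_A(x) = (x - 1)^5, so the eigenvalues are known. The minimal polynomial is
  m_A(x) = Π_λ (x − λ)^{k_λ}
where k_λ is the size of the *largest* Jordan block for λ (equivalently, the smallest k with (A − λI)^k v = 0 for every generalised eigenvector v of λ).

  λ = 1: largest Jordan block has size 3, contributing (x − 1)^3

So m_A(x) = (x - 1)^3 = x^3 - 3*x^2 + 3*x - 1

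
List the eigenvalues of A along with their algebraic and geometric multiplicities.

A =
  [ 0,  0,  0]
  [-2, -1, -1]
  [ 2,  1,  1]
λ = 0: alg = 3, geom = 2

Step 1 — factor the characteristic polynomial to read off the algebraic multiplicities:
  χ_A(x) = x^3

Step 2 — compute geometric multiplicities via the rank-nullity identity g(λ) = n − rank(A − λI):
  rank(A − (0)·I) = 1, so dim ker(A − (0)·I) = n − 1 = 2

Summary:
  λ = 0: algebraic multiplicity = 3, geometric multiplicity = 2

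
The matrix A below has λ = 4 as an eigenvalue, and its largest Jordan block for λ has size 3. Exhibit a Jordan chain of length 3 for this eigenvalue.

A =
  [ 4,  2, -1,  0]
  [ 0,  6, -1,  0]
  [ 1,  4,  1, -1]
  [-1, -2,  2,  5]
A Jordan chain for λ = 4 of length 3:
v_1 = (-1, -1, -2, 1)ᵀ
v_2 = (0, 0, 1, -1)ᵀ
v_3 = (1, 0, 0, 0)ᵀ

Let N = A − (4)·I. We want v_3 with N^3 v_3 = 0 but N^2 v_3 ≠ 0; then v_{j-1} := N · v_j for j = 3, …, 2.

Pick v_3 = (1, 0, 0, 0)ᵀ.
Then v_2 = N · v_3 = (0, 0, 1, -1)ᵀ.
Then v_1 = N · v_2 = (-1, -1, -2, 1)ᵀ.

Sanity check: (A − (4)·I) v_1 = (0, 0, 0, 0)ᵀ = 0. ✓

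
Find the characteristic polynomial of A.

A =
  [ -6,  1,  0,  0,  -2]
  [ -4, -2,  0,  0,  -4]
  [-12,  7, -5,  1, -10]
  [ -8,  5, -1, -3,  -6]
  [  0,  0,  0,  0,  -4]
x^5 + 20*x^4 + 160*x^3 + 640*x^2 + 1280*x + 1024

Expanding det(x·I − A) (e.g. by cofactor expansion or by noting that A is similar to its Jordan form J, which has the same characteristic polynomial as A) gives
  χ_A(x) = x^5 + 20*x^4 + 160*x^3 + 640*x^2 + 1280*x + 1024
which factors as (x + 4)^5. The eigenvalues (with algebraic multiplicities) are λ = -4 with multiplicity 5.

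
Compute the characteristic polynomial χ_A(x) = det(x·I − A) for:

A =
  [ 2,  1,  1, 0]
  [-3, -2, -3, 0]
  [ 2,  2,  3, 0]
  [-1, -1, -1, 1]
x^4 - 4*x^3 + 6*x^2 - 4*x + 1

Expanding det(x·I − A) (e.g. by cofactor expansion or by noting that A is similar to its Jordan form J, which has the same characteristic polynomial as A) gives
  χ_A(x) = x^4 - 4*x^3 + 6*x^2 - 4*x + 1
which factors as (x - 1)^4. The eigenvalues (with algebraic multiplicities) are λ = 1 with multiplicity 4.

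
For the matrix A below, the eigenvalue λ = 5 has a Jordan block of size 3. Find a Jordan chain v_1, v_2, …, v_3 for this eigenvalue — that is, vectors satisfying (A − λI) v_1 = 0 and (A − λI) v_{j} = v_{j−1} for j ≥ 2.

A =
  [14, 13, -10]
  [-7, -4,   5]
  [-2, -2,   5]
A Jordan chain for λ = 5 of length 3:
v_1 = (10, -10, -4)ᵀ
v_2 = (9, -7, -2)ᵀ
v_3 = (1, 0, 0)ᵀ

Let N = A − (5)·I. We want v_3 with N^3 v_3 = 0 but N^2 v_3 ≠ 0; then v_{j-1} := N · v_j for j = 3, …, 2.

Pick v_3 = (1, 0, 0)ᵀ.
Then v_2 = N · v_3 = (9, -7, -2)ᵀ.
Then v_1 = N · v_2 = (10, -10, -4)ᵀ.

Sanity check: (A − (5)·I) v_1 = (0, 0, 0)ᵀ = 0. ✓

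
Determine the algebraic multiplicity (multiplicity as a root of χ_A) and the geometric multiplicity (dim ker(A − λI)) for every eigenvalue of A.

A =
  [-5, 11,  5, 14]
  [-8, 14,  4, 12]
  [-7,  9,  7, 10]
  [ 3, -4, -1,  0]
λ = 4: alg = 4, geom = 2

Step 1 — factor the characteristic polynomial to read off the algebraic multiplicities:
  χ_A(x) = (x - 4)^4

Step 2 — compute geometric multiplicities via the rank-nullity identity g(λ) = n − rank(A − λI):
  rank(A − (4)·I) = 2, so dim ker(A − (4)·I) = n − 2 = 2

Summary:
  λ = 4: algebraic multiplicity = 4, geometric multiplicity = 2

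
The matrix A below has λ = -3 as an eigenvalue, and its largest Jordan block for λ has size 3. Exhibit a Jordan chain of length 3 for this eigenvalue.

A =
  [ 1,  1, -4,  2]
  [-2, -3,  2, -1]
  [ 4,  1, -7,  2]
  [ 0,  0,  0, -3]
A Jordan chain for λ = -3 of length 3:
v_1 = (-2, 0, -2, 0)ᵀ
v_2 = (4, -2, 4, 0)ᵀ
v_3 = (1, 0, 0, 0)ᵀ

Let N = A − (-3)·I. We want v_3 with N^3 v_3 = 0 but N^2 v_3 ≠ 0; then v_{j-1} := N · v_j for j = 3, …, 2.

Pick v_3 = (1, 0, 0, 0)ᵀ.
Then v_2 = N · v_3 = (4, -2, 4, 0)ᵀ.
Then v_1 = N · v_2 = (-2, 0, -2, 0)ᵀ.

Sanity check: (A − (-3)·I) v_1 = (0, 0, 0, 0)ᵀ = 0. ✓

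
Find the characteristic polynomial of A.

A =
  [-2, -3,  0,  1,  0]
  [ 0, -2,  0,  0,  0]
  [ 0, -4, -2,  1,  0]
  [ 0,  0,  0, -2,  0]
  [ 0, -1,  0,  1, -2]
x^5 + 10*x^4 + 40*x^3 + 80*x^2 + 80*x + 32

Expanding det(x·I − A) (e.g. by cofactor expansion or by noting that A is similar to its Jordan form J, which has the same characteristic polynomial as A) gives
  χ_A(x) = x^5 + 10*x^4 + 40*x^3 + 80*x^2 + 80*x + 32
which factors as (x + 2)^5. The eigenvalues (with algebraic multiplicities) are λ = -2 with multiplicity 5.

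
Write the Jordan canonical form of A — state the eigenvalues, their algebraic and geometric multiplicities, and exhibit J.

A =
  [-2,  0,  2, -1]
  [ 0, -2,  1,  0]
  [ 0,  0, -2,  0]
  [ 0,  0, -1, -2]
J_3(-2) ⊕ J_1(-2)

The characteristic polynomial is
  det(x·I − A) = x^4 + 8*x^3 + 24*x^2 + 32*x + 16 = (x + 2)^4

Eigenvalues and multiplicities (the geometric multiplicity of λ is n − rank(A − λI), which equals the number of Jordan blocks for λ):
  λ = -2: algebraic multiplicity = 4, geometric multiplicity = 2

Determining the block sizes for each eigenvalue:
  λ = -2: with am = 4 and gm = 2, the partition is not yet determined (e.g. several partitions of 4 into 2 parts exist). Let N = A − (-2)·I. Computing rank(N^1) = 2, rank(N^2) = 1, rank(N^3) = 0; the number of blocks of size ≥ j is rank(N^{j−1}) − rank(N^j), giving [2, 1, 1]. So we have 1 block(s) of size 3, 1 block(s) of size 1 → block sizes [3, 1]

Assembling the blocks gives a Jordan form
J =
  [-2,  1,  0,  0]
  [ 0, -2,  1,  0]
  [ 0,  0, -2,  0]
  [ 0,  0,  0, -2]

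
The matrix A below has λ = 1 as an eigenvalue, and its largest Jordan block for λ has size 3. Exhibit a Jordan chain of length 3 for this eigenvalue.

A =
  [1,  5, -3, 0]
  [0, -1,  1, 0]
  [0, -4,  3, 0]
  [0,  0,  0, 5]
A Jordan chain for λ = 1 of length 3:
v_1 = (2, 0, 0, 0)ᵀ
v_2 = (5, -2, -4, 0)ᵀ
v_3 = (0, 1, 0, 0)ᵀ

Let N = A − (1)·I. We want v_3 with N^3 v_3 = 0 but N^2 v_3 ≠ 0; then v_{j-1} := N · v_j for j = 3, …, 2.

Pick v_3 = (0, 1, 0, 0)ᵀ.
Then v_2 = N · v_3 = (5, -2, -4, 0)ᵀ.
Then v_1 = N · v_2 = (2, 0, 0, 0)ᵀ.

Sanity check: (A − (1)·I) v_1 = (0, 0, 0, 0)ᵀ = 0. ✓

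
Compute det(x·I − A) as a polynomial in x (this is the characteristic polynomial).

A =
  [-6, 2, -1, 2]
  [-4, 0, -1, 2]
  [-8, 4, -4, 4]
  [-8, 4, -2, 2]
x^4 + 8*x^3 + 24*x^2 + 32*x + 16

Expanding det(x·I − A) (e.g. by cofactor expansion or by noting that A is similar to its Jordan form J, which has the same characteristic polynomial as A) gives
  χ_A(x) = x^4 + 8*x^3 + 24*x^2 + 32*x + 16
which factors as (x + 2)^4. The eigenvalues (with algebraic multiplicities) are λ = -2 with multiplicity 4.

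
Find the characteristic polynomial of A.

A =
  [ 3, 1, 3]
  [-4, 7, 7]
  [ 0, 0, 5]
x^3 - 15*x^2 + 75*x - 125

Expanding det(x·I − A) (e.g. by cofactor expansion or by noting that A is similar to its Jordan form J, which has the same characteristic polynomial as A) gives
  χ_A(x) = x^3 - 15*x^2 + 75*x - 125
which factors as (x - 5)^3. The eigenvalues (with algebraic multiplicities) are λ = 5 with multiplicity 3.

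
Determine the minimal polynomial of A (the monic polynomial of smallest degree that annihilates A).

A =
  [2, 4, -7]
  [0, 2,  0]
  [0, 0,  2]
x^2 - 4*x + 4

The characteristic polynomial is χ_A(x) = (x - 2)^3, so the eigenvalues are known. The minimal polynomial is
  m_A(x) = Π_λ (x − λ)^{k_λ}
where k_λ is the size of the *largest* Jordan block for λ (equivalently, the smallest k with (A − λI)^k v = 0 for every generalised eigenvector v of λ).

  λ = 2: largest Jordan block has size 2, contributing (x − 2)^2

So m_A(x) = (x - 2)^2 = x^2 - 4*x + 4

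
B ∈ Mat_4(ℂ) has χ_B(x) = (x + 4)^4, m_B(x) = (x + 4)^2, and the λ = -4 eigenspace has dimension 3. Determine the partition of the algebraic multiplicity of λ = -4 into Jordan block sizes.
Block sizes for λ = -4: [2, 1, 1]

Step 1 — from the characteristic polynomial, algebraic multiplicity of λ = -4 is 4. From dim ker(B − (-4)·I) = 3, there are exactly 3 Jordan blocks for λ = -4.
Step 2 — from the minimal polynomial, the factor (x + 4)^2 tells us the largest block for λ = -4 has size 2.
Step 3 — with total size 4, 3 blocks, and largest block 2, the block sizes (in nonincreasing order) are [2, 1, 1].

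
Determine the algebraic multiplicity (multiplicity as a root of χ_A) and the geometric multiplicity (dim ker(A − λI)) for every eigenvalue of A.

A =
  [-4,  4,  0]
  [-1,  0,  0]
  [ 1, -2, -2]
λ = -2: alg = 3, geom = 2

Step 1 — factor the characteristic polynomial to read off the algebraic multiplicities:
  χ_A(x) = (x + 2)^3

Step 2 — compute geometric multiplicities via the rank-nullity identity g(λ) = n − rank(A − λI):
  rank(A − (-2)·I) = 1, so dim ker(A − (-2)·I) = n − 1 = 2

Summary:
  λ = -2: algebraic multiplicity = 3, geometric multiplicity = 2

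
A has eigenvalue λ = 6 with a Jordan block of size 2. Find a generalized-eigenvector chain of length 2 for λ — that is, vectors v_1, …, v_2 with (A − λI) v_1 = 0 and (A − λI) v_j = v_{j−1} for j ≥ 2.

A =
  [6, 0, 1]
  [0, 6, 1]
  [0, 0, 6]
A Jordan chain for λ = 6 of length 2:
v_1 = (1, 1, 0)ᵀ
v_2 = (0, 0, 1)ᵀ

Let N = A − (6)·I. We want v_2 with N^2 v_2 = 0 but N^1 v_2 ≠ 0; then v_{j-1} := N · v_j for j = 2, …, 2.

Pick v_2 = (0, 0, 1)ᵀ.
Then v_1 = N · v_2 = (1, 1, 0)ᵀ.

Sanity check: (A − (6)·I) v_1 = (0, 0, 0)ᵀ = 0. ✓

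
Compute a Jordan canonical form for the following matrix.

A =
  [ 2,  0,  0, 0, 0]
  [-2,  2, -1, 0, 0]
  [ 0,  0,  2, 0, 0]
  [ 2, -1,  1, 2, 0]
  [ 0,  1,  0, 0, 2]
J_3(2) ⊕ J_1(2) ⊕ J_1(2)

The characteristic polynomial is
  det(x·I − A) = x^5 - 10*x^4 + 40*x^3 - 80*x^2 + 80*x - 32 = (x - 2)^5

Eigenvalues and multiplicities (the geometric multiplicity of λ is n − rank(A − λI), which equals the number of Jordan blocks for λ):
  λ = 2: algebraic multiplicity = 5, geometric multiplicity = 3

Determining the block sizes for each eigenvalue:
  λ = 2: with am = 5 and gm = 3, the partition is not yet determined (e.g. several partitions of 5 into 3 parts exist). Let N = A − (2)·I. Computing rank(N^1) = 2, rank(N^2) = 1, rank(N^3) = 0; the number of blocks of size ≥ j is rank(N^{j−1}) − rank(N^j), giving [3, 1, 1]. So we have 1 block(s) of size 3, 2 block(s) of size 1 → block sizes [3, 1, 1]

Assembling the blocks gives a Jordan form
J =
  [2, 1, 0, 0, 0]
  [0, 2, 1, 0, 0]
  [0, 0, 2, 0, 0]
  [0, 0, 0, 2, 0]
  [0, 0, 0, 0, 2]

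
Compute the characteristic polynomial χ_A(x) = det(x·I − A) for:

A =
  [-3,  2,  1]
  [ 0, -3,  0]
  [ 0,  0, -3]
x^3 + 9*x^2 + 27*x + 27

Expanding det(x·I − A) (e.g. by cofactor expansion or by noting that A is similar to its Jordan form J, which has the same characteristic polynomial as A) gives
  χ_A(x) = x^3 + 9*x^2 + 27*x + 27
which factors as (x + 3)^3. The eigenvalues (with algebraic multiplicities) are λ = -3 with multiplicity 3.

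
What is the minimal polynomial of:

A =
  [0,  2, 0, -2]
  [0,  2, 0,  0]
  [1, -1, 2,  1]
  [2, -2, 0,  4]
x^2 - 4*x + 4

The characteristic polynomial is χ_A(x) = (x - 2)^4, so the eigenvalues are known. The minimal polynomial is
  m_A(x) = Π_λ (x − λ)^{k_λ}
where k_λ is the size of the *largest* Jordan block for λ (equivalently, the smallest k with (A − λI)^k v = 0 for every generalised eigenvector v of λ).

  λ = 2: largest Jordan block has size 2, contributing (x − 2)^2

So m_A(x) = (x - 2)^2 = x^2 - 4*x + 4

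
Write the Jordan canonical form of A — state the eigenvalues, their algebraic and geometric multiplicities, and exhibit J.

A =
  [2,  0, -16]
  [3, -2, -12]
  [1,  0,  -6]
J_2(-2) ⊕ J_1(-2)

The characteristic polynomial is
  det(x·I − A) = x^3 + 6*x^2 + 12*x + 8 = (x + 2)^3

Eigenvalues and multiplicities (the geometric multiplicity of λ is n − rank(A − λI), which equals the number of Jordan blocks for λ):
  λ = -2: algebraic multiplicity = 3, geometric multiplicity = 2

Determining the block sizes for each eigenvalue:
  λ = -2: 2 blocks summing to 3 forces exactly one block of size 2 and the rest size 1 → block sizes [2, 1]

Assembling the blocks gives a Jordan form
J =
  [-2,  1,  0]
  [ 0, -2,  0]
  [ 0,  0, -2]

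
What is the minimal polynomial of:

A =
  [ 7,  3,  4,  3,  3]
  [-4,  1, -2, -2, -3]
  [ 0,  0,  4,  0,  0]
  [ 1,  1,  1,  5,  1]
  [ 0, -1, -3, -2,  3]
x^3 - 12*x^2 + 48*x - 64

The characteristic polynomial is χ_A(x) = (x - 4)^5, so the eigenvalues are known. The minimal polynomial is
  m_A(x) = Π_λ (x − λ)^{k_λ}
where k_λ is the size of the *largest* Jordan block for λ (equivalently, the smallest k with (A − λI)^k v = 0 for every generalised eigenvector v of λ).

  λ = 4: largest Jordan block has size 3, contributing (x − 4)^3

So m_A(x) = (x - 4)^3 = x^3 - 12*x^2 + 48*x - 64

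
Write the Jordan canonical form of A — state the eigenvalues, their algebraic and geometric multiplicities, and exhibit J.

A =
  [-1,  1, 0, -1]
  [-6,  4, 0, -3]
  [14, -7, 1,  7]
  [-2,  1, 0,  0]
J_2(1) ⊕ J_1(1) ⊕ J_1(1)

The characteristic polynomial is
  det(x·I − A) = x^4 - 4*x^3 + 6*x^2 - 4*x + 1 = (x - 1)^4

Eigenvalues and multiplicities (the geometric multiplicity of λ is n − rank(A − λI), which equals the number of Jordan blocks for λ):
  λ = 1: algebraic multiplicity = 4, geometric multiplicity = 3

Determining the block sizes for each eigenvalue:
  λ = 1: 3 blocks summing to 4 forces exactly one block of size 2 and the rest size 1 → block sizes [2, 1, 1]

Assembling the blocks gives a Jordan form
J =
  [1, 1, 0, 0]
  [0, 1, 0, 0]
  [0, 0, 1, 0]
  [0, 0, 0, 1]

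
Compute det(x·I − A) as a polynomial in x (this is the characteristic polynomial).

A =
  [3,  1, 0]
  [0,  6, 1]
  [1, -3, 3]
x^3 - 12*x^2 + 48*x - 64

Expanding det(x·I − A) (e.g. by cofactor expansion or by noting that A is similar to its Jordan form J, which has the same characteristic polynomial as A) gives
  χ_A(x) = x^3 - 12*x^2 + 48*x - 64
which factors as (x - 4)^3. The eigenvalues (with algebraic multiplicities) are λ = 4 with multiplicity 3.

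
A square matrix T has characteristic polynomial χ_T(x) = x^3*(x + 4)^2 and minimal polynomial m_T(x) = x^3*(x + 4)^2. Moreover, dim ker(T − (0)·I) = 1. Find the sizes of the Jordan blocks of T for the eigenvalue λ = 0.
Block sizes for λ = 0: [3]

Step 1 — from the characteristic polynomial, algebraic multiplicity of λ = 0 is 3. From dim ker(T − (0)·I) = 1, there are exactly 1 Jordan blocks for λ = 0.
Step 2 — from the minimal polynomial, the factor (x − 0)^3 tells us the largest block for λ = 0 has size 3.
Step 3 — with total size 3, 1 blocks, and largest block 3, the block sizes (in nonincreasing order) are [3].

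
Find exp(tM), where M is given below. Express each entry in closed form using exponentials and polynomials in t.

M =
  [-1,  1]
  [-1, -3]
e^{tM} =
  [t*exp(-2*t) + exp(-2*t), t*exp(-2*t)]
  [-t*exp(-2*t), -t*exp(-2*t) + exp(-2*t)]

Strategy: write M = P · J · P⁻¹ where J is a Jordan canonical form, so e^{tM} = P · e^{tJ} · P⁻¹, and e^{tJ} can be computed block-by-block.

M has Jordan form
J =
  [-2,  1]
  [ 0, -2]
(up to reordering of blocks).

Per-block formulas:
  For a 2×2 Jordan block J_2(-2): exp(t · J_2(-2)) = e^(-2t)·(I + t·N), where N is the 2×2 nilpotent shift.

After assembling e^{tJ} and conjugating by P, we get:

e^{tM} =
  [t*exp(-2*t) + exp(-2*t), t*exp(-2*t)]
  [-t*exp(-2*t), -t*exp(-2*t) + exp(-2*t)]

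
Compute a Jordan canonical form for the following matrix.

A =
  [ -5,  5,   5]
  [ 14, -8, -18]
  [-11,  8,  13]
J_3(0)

The characteristic polynomial is
  det(x·I − A) = x^3

Eigenvalues and multiplicities (the geometric multiplicity of λ is n − rank(A − λI), which equals the number of Jordan blocks for λ):
  λ = 0: algebraic multiplicity = 3, geometric multiplicity = 1

Determining the block sizes for each eigenvalue:
  λ = 0: one block (gm = 1), so the single block has size am = 3 → block sizes [3]

Assembling the blocks gives a Jordan form
J =
  [0, 1, 0]
  [0, 0, 1]
  [0, 0, 0]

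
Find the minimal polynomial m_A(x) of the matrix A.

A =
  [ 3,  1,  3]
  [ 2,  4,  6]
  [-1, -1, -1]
x^2 - 4*x + 4

The characteristic polynomial is χ_A(x) = (x - 2)^3, so the eigenvalues are known. The minimal polynomial is
  m_A(x) = Π_λ (x − λ)^{k_λ}
where k_λ is the size of the *largest* Jordan block for λ (equivalently, the smallest k with (A − λI)^k v = 0 for every generalised eigenvector v of λ).

  λ = 2: largest Jordan block has size 2, contributing (x − 2)^2

So m_A(x) = (x - 2)^2 = x^2 - 4*x + 4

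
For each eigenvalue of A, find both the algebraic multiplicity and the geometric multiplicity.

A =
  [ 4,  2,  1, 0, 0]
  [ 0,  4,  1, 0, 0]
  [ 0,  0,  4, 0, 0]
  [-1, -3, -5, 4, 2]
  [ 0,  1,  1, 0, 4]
λ = 4: alg = 5, geom = 2

Step 1 — factor the characteristic polynomial to read off the algebraic multiplicities:
  χ_A(x) = (x - 4)^5

Step 2 — compute geometric multiplicities via the rank-nullity identity g(λ) = n − rank(A − λI):
  rank(A − (4)·I) = 3, so dim ker(A − (4)·I) = n − 3 = 2

Summary:
  λ = 4: algebraic multiplicity = 5, geometric multiplicity = 2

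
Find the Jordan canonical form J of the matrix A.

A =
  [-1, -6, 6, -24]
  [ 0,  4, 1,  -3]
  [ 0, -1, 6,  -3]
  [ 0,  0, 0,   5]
J_1(-1) ⊕ J_2(5) ⊕ J_1(5)

The characteristic polynomial is
  det(x·I − A) = x^4 - 14*x^3 + 60*x^2 - 50*x - 125 = (x - 5)^3*(x + 1)

Eigenvalues and multiplicities (the geometric multiplicity of λ is n − rank(A − λI), which equals the number of Jordan blocks for λ):
  λ = -1: algebraic multiplicity = 1, geometric multiplicity = 1
  λ = 5: algebraic multiplicity = 3, geometric multiplicity = 2

Determining the block sizes for each eigenvalue:
  λ = -1: one block (gm = 1), so the single block has size am = 1 → block sizes [1]
  λ = 5: 2 blocks summing to 3 forces exactly one block of size 2 and the rest size 1 → block sizes [2, 1]

Assembling the blocks gives a Jordan form
J =
  [-1, 0, 0, 0]
  [ 0, 5, 1, 0]
  [ 0, 0, 5, 0]
  [ 0, 0, 0, 5]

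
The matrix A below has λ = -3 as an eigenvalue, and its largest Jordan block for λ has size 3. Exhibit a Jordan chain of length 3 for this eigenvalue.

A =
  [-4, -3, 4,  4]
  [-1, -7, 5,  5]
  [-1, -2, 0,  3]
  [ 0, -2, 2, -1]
A Jordan chain for λ = -3 of length 3:
v_1 = (-1, -1, -1, 0)ᵀ
v_2 = (-3, -4, -2, -2)ᵀ
v_3 = (0, 1, 0, 0)ᵀ

Let N = A − (-3)·I. We want v_3 with N^3 v_3 = 0 but N^2 v_3 ≠ 0; then v_{j-1} := N · v_j for j = 3, …, 2.

Pick v_3 = (0, 1, 0, 0)ᵀ.
Then v_2 = N · v_3 = (-3, -4, -2, -2)ᵀ.
Then v_1 = N · v_2 = (-1, -1, -1, 0)ᵀ.

Sanity check: (A − (-3)·I) v_1 = (0, 0, 0, 0)ᵀ = 0. ✓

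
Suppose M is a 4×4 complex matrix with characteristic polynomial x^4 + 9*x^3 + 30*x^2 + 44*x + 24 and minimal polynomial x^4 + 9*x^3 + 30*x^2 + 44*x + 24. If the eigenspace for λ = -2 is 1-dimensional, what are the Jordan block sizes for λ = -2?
Block sizes for λ = -2: [3]

Step 1 — from the characteristic polynomial, algebraic multiplicity of λ = -2 is 3. From dim ker(M − (-2)·I) = 1, there are exactly 1 Jordan blocks for λ = -2.
Step 2 — from the minimal polynomial, the factor (x + 2)^3 tells us the largest block for λ = -2 has size 3.
Step 3 — with total size 3, 1 blocks, and largest block 3, the block sizes (in nonincreasing order) are [3].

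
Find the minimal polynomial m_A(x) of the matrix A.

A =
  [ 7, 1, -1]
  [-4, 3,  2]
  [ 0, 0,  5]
x^2 - 10*x + 25

The characteristic polynomial is χ_A(x) = (x - 5)^3, so the eigenvalues are known. The minimal polynomial is
  m_A(x) = Π_λ (x − λ)^{k_λ}
where k_λ is the size of the *largest* Jordan block for λ (equivalently, the smallest k with (A − λI)^k v = 0 for every generalised eigenvector v of λ).

  λ = 5: largest Jordan block has size 2, contributing (x − 5)^2

So m_A(x) = (x - 5)^2 = x^2 - 10*x + 25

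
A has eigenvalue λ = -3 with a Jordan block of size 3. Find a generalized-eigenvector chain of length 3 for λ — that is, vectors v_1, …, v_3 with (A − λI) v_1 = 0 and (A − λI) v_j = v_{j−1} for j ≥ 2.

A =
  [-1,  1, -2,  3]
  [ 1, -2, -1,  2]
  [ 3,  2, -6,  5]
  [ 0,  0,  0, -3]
A Jordan chain for λ = -3 of length 3:
v_1 = (-1, 0, -1, 0)ᵀ
v_2 = (2, 1, 3, 0)ᵀ
v_3 = (1, 0, 0, 0)ᵀ

Let N = A − (-3)·I. We want v_3 with N^3 v_3 = 0 but N^2 v_3 ≠ 0; then v_{j-1} := N · v_j for j = 3, …, 2.

Pick v_3 = (1, 0, 0, 0)ᵀ.
Then v_2 = N · v_3 = (2, 1, 3, 0)ᵀ.
Then v_1 = N · v_2 = (-1, 0, -1, 0)ᵀ.

Sanity check: (A − (-3)·I) v_1 = (0, 0, 0, 0)ᵀ = 0. ✓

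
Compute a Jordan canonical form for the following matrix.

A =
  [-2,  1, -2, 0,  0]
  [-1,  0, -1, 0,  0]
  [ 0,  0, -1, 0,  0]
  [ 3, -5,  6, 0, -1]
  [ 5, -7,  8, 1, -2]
J_3(-1) ⊕ J_2(-1)

The characteristic polynomial is
  det(x·I − A) = x^5 + 5*x^4 + 10*x^3 + 10*x^2 + 5*x + 1 = (x + 1)^5

Eigenvalues and multiplicities (the geometric multiplicity of λ is n − rank(A − λI), which equals the number of Jordan blocks for λ):
  λ = -1: algebraic multiplicity = 5, geometric multiplicity = 2

Determining the block sizes for each eigenvalue:
  λ = -1: with am = 5 and gm = 2, the partition is not yet determined (e.g. several partitions of 5 into 2 parts exist). Let N = A − (-1)·I. Computing rank(N^1) = 3, rank(N^2) = 1, rank(N^3) = 0; the number of blocks of size ≥ j is rank(N^{j−1}) − rank(N^j), giving [2, 2, 1]. So we have 1 block(s) of size 3, 1 block(s) of size 2 → block sizes [3, 2]

Assembling the blocks gives a Jordan form
J =
  [-1,  1,  0,  0,  0]
  [ 0, -1,  1,  0,  0]
  [ 0,  0, -1,  0,  0]
  [ 0,  0,  0, -1,  1]
  [ 0,  0,  0,  0, -1]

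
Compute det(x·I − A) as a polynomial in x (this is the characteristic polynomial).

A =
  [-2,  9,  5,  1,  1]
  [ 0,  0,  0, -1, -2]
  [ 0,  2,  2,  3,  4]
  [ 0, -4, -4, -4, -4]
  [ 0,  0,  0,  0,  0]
x^5 + 4*x^4 + 4*x^3

Expanding det(x·I − A) (e.g. by cofactor expansion or by noting that A is similar to its Jordan form J, which has the same characteristic polynomial as A) gives
  χ_A(x) = x^5 + 4*x^4 + 4*x^3
which factors as x^3*(x + 2)^2. The eigenvalues (with algebraic multiplicities) are λ = -2 with multiplicity 2, λ = 0 with multiplicity 3.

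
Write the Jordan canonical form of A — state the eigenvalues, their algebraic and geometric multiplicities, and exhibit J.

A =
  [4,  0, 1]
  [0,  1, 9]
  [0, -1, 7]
J_3(4)

The characteristic polynomial is
  det(x·I − A) = x^3 - 12*x^2 + 48*x - 64 = (x - 4)^3

Eigenvalues and multiplicities (the geometric multiplicity of λ is n − rank(A − λI), which equals the number of Jordan blocks for λ):
  λ = 4: algebraic multiplicity = 3, geometric multiplicity = 1

Determining the block sizes for each eigenvalue:
  λ = 4: one block (gm = 1), so the single block has size am = 3 → block sizes [3]

Assembling the blocks gives a Jordan form
J =
  [4, 1, 0]
  [0, 4, 1]
  [0, 0, 4]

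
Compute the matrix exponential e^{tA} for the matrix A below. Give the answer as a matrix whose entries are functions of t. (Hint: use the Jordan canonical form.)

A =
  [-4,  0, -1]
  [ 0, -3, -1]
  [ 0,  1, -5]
e^{tA} =
  [exp(-4*t), -t^2*exp(-4*t)/2, t^2*exp(-4*t)/2 - t*exp(-4*t)]
  [0, t*exp(-4*t) + exp(-4*t), -t*exp(-4*t)]
  [0, t*exp(-4*t), -t*exp(-4*t) + exp(-4*t)]

Strategy: write A = P · J · P⁻¹ where J is a Jordan canonical form, so e^{tA} = P · e^{tJ} · P⁻¹, and e^{tJ} can be computed block-by-block.

A has Jordan form
J =
  [-4,  1,  0]
  [ 0, -4,  1]
  [ 0,  0, -4]
(up to reordering of blocks).

Per-block formulas:
  For a 3×3 Jordan block J_3(-4): exp(t · J_3(-4)) = e^(-4t)·(I + t·N + (t^2/2)·N^2), where N is the 3×3 nilpotent shift.

After assembling e^{tJ} and conjugating by P, we get:

e^{tA} =
  [exp(-4*t), -t^2*exp(-4*t)/2, t^2*exp(-4*t)/2 - t*exp(-4*t)]
  [0, t*exp(-4*t) + exp(-4*t), -t*exp(-4*t)]
  [0, t*exp(-4*t), -t*exp(-4*t) + exp(-4*t)]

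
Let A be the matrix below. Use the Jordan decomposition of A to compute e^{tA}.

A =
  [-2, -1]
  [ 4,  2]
e^{tA} =
  [1 - 2*t, -t]
  [4*t, 2*t + 1]

Strategy: write A = P · J · P⁻¹ where J is a Jordan canonical form, so e^{tA} = P · e^{tJ} · P⁻¹, and e^{tJ} can be computed block-by-block.

A has Jordan form
J =
  [0, 1]
  [0, 0]
(up to reordering of blocks).

Per-block formulas:
  For a 2×2 Jordan block J_2(0): exp(t · J_2(0)) = e^(0t)·(I + t·N), where N is the 2×2 nilpotent shift.

After assembling e^{tJ} and conjugating by P, we get:

e^{tA} =
  [1 - 2*t, -t]
  [4*t, 2*t + 1]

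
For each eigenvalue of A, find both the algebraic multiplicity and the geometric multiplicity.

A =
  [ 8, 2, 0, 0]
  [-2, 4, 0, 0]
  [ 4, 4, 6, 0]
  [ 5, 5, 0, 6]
λ = 6: alg = 4, geom = 3

Step 1 — factor the characteristic polynomial to read off the algebraic multiplicities:
  χ_A(x) = (x - 6)^4

Step 2 — compute geometric multiplicities via the rank-nullity identity g(λ) = n − rank(A − λI):
  rank(A − (6)·I) = 1, so dim ker(A − (6)·I) = n − 1 = 3

Summary:
  λ = 6: algebraic multiplicity = 4, geometric multiplicity = 3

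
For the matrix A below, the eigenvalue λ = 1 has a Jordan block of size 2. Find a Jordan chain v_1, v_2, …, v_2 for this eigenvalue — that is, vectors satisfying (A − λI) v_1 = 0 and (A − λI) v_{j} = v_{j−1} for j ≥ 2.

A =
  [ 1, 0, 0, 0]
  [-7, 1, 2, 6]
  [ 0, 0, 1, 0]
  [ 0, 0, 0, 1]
A Jordan chain for λ = 1 of length 2:
v_1 = (0, -7, 0, 0)ᵀ
v_2 = (1, 0, 0, 0)ᵀ

Let N = A − (1)·I. We want v_2 with N^2 v_2 = 0 but N^1 v_2 ≠ 0; then v_{j-1} := N · v_j for j = 2, …, 2.

Pick v_2 = (1, 0, 0, 0)ᵀ.
Then v_1 = N · v_2 = (0, -7, 0, 0)ᵀ.

Sanity check: (A − (1)·I) v_1 = (0, 0, 0, 0)ᵀ = 0. ✓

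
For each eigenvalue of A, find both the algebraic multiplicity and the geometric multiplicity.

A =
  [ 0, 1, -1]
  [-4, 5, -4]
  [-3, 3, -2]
λ = 1: alg = 3, geom = 2

Step 1 — factor the characteristic polynomial to read off the algebraic multiplicities:
  χ_A(x) = (x - 1)^3

Step 2 — compute geometric multiplicities via the rank-nullity identity g(λ) = n − rank(A − λI):
  rank(A − (1)·I) = 1, so dim ker(A − (1)·I) = n − 1 = 2

Summary:
  λ = 1: algebraic multiplicity = 3, geometric multiplicity = 2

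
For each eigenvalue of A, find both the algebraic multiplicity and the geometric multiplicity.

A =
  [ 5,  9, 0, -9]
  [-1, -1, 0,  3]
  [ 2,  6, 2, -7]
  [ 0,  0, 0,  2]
λ = 2: alg = 4, geom = 2

Step 1 — factor the characteristic polynomial to read off the algebraic multiplicities:
  χ_A(x) = (x - 2)^4

Step 2 — compute geometric multiplicities via the rank-nullity identity g(λ) = n − rank(A − λI):
  rank(A − (2)·I) = 2, so dim ker(A − (2)·I) = n − 2 = 2

Summary:
  λ = 2: algebraic multiplicity = 4, geometric multiplicity = 2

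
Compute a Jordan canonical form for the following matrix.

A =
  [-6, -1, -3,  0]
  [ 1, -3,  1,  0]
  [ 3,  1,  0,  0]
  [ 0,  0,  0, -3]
J_3(-3) ⊕ J_1(-3)

The characteristic polynomial is
  det(x·I − A) = x^4 + 12*x^3 + 54*x^2 + 108*x + 81 = (x + 3)^4

Eigenvalues and multiplicities (the geometric multiplicity of λ is n − rank(A − λI), which equals the number of Jordan blocks for λ):
  λ = -3: algebraic multiplicity = 4, geometric multiplicity = 2

Determining the block sizes for each eigenvalue:
  λ = -3: with am = 4 and gm = 2, the partition is not yet determined (e.g. several partitions of 4 into 2 parts exist). Let N = A − (-3)·I. Computing rank(N^1) = 2, rank(N^2) = 1, rank(N^3) = 0; the number of blocks of size ≥ j is rank(N^{j−1}) − rank(N^j), giving [2, 1, 1]. So we have 1 block(s) of size 3, 1 block(s) of size 1 → block sizes [3, 1]

Assembling the blocks gives a Jordan form
J =
  [-3,  1,  0,  0]
  [ 0, -3,  1,  0]
  [ 0,  0, -3,  0]
  [ 0,  0,  0, -3]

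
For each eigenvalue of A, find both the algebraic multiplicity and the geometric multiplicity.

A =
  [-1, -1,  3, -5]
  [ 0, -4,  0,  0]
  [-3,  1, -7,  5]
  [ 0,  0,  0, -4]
λ = -4: alg = 4, geom = 3

Step 1 — factor the characteristic polynomial to read off the algebraic multiplicities:
  χ_A(x) = (x + 4)^4

Step 2 — compute geometric multiplicities via the rank-nullity identity g(λ) = n − rank(A − λI):
  rank(A − (-4)·I) = 1, so dim ker(A − (-4)·I) = n − 1 = 3

Summary:
  λ = -4: algebraic multiplicity = 4, geometric multiplicity = 3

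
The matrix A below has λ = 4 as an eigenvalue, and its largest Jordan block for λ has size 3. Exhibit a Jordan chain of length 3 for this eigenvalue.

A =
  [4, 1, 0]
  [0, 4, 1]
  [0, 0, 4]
A Jordan chain for λ = 4 of length 3:
v_1 = (1, 0, 0)ᵀ
v_2 = (0, 1, 0)ᵀ
v_3 = (0, 0, 1)ᵀ

Let N = A − (4)·I. We want v_3 with N^3 v_3 = 0 but N^2 v_3 ≠ 0; then v_{j-1} := N · v_j for j = 3, …, 2.

Pick v_3 = (0, 0, 1)ᵀ.
Then v_2 = N · v_3 = (0, 1, 0)ᵀ.
Then v_1 = N · v_2 = (1, 0, 0)ᵀ.

Sanity check: (A − (4)·I) v_1 = (0, 0, 0)ᵀ = 0. ✓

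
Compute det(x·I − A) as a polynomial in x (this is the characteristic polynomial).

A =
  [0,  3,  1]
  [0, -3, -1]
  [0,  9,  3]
x^3

Expanding det(x·I − A) (e.g. by cofactor expansion or by noting that A is similar to its Jordan form J, which has the same characteristic polynomial as A) gives
  χ_A(x) = x^3
which factors as x^3. The eigenvalues (with algebraic multiplicities) are λ = 0 with multiplicity 3.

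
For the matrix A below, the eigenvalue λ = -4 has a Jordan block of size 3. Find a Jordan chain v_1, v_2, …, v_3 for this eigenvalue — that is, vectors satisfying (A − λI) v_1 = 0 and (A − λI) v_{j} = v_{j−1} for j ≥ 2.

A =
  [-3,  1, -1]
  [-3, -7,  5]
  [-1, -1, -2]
A Jordan chain for λ = -4 of length 3:
v_1 = (-1, 1, 0)ᵀ
v_2 = (1, -3, -1)ᵀ
v_3 = (1, 0, 0)ᵀ

Let N = A − (-4)·I. We want v_3 with N^3 v_3 = 0 but N^2 v_3 ≠ 0; then v_{j-1} := N · v_j for j = 3, …, 2.

Pick v_3 = (1, 0, 0)ᵀ.
Then v_2 = N · v_3 = (1, -3, -1)ᵀ.
Then v_1 = N · v_2 = (-1, 1, 0)ᵀ.

Sanity check: (A − (-4)·I) v_1 = (0, 0, 0)ᵀ = 0. ✓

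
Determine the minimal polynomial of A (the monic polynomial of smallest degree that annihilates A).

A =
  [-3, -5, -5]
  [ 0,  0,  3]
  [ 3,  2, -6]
x^3 + 9*x^2 + 27*x + 27

The characteristic polynomial is χ_A(x) = (x + 3)^3, so the eigenvalues are known. The minimal polynomial is
  m_A(x) = Π_λ (x − λ)^{k_λ}
where k_λ is the size of the *largest* Jordan block for λ (equivalently, the smallest k with (A − λI)^k v = 0 for every generalised eigenvector v of λ).

  λ = -3: largest Jordan block has size 3, contributing (x + 3)^3

So m_A(x) = (x + 3)^3 = x^3 + 9*x^2 + 27*x + 27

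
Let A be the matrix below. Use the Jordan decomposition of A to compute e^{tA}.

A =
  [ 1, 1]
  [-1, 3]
e^{tA} =
  [-t*exp(2*t) + exp(2*t), t*exp(2*t)]
  [-t*exp(2*t), t*exp(2*t) + exp(2*t)]

Strategy: write A = P · J · P⁻¹ where J is a Jordan canonical form, so e^{tA} = P · e^{tJ} · P⁻¹, and e^{tJ} can be computed block-by-block.

A has Jordan form
J =
  [2, 1]
  [0, 2]
(up to reordering of blocks).

Per-block formulas:
  For a 2×2 Jordan block J_2(2): exp(t · J_2(2)) = e^(2t)·(I + t·N), where N is the 2×2 nilpotent shift.

After assembling e^{tJ} and conjugating by P, we get:

e^{tA} =
  [-t*exp(2*t) + exp(2*t), t*exp(2*t)]
  [-t*exp(2*t), t*exp(2*t) + exp(2*t)]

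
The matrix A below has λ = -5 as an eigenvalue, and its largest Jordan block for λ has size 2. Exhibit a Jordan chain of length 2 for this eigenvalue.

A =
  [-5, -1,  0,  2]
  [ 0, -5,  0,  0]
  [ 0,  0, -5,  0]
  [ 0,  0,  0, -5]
A Jordan chain for λ = -5 of length 2:
v_1 = (-1, 0, 0, 0)ᵀ
v_2 = (0, 1, 0, 0)ᵀ

Let N = A − (-5)·I. We want v_2 with N^2 v_2 = 0 but N^1 v_2 ≠ 0; then v_{j-1} := N · v_j for j = 2, …, 2.

Pick v_2 = (0, 1, 0, 0)ᵀ.
Then v_1 = N · v_2 = (-1, 0, 0, 0)ᵀ.

Sanity check: (A − (-5)·I) v_1 = (0, 0, 0, 0)ᵀ = 0. ✓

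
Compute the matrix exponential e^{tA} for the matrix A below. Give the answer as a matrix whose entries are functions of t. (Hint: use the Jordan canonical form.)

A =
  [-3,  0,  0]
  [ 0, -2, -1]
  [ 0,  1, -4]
e^{tA} =
  [exp(-3*t), 0, 0]
  [0, t*exp(-3*t) + exp(-3*t), -t*exp(-3*t)]
  [0, t*exp(-3*t), -t*exp(-3*t) + exp(-3*t)]

Strategy: write A = P · J · P⁻¹ where J is a Jordan canonical form, so e^{tA} = P · e^{tJ} · P⁻¹, and e^{tJ} can be computed block-by-block.

A has Jordan form
J =
  [-3,  1,  0]
  [ 0, -3,  0]
  [ 0,  0, -3]
(up to reordering of blocks).

Per-block formulas:
  For a 2×2 Jordan block J_2(-3): exp(t · J_2(-3)) = e^(-3t)·(I + t·N), where N is the 2×2 nilpotent shift.
  For a 1×1 block at λ = -3: exp(t · [-3]) = [e^(-3t)].

After assembling e^{tJ} and conjugating by P, we get:

e^{tA} =
  [exp(-3*t), 0, 0]
  [0, t*exp(-3*t) + exp(-3*t), -t*exp(-3*t)]
  [0, t*exp(-3*t), -t*exp(-3*t) + exp(-3*t)]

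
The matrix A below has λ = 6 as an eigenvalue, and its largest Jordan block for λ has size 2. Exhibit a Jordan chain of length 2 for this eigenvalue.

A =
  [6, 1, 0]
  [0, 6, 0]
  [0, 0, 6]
A Jordan chain for λ = 6 of length 2:
v_1 = (1, 0, 0)ᵀ
v_2 = (0, 1, 0)ᵀ

Let N = A − (6)·I. We want v_2 with N^2 v_2 = 0 but N^1 v_2 ≠ 0; then v_{j-1} := N · v_j for j = 2, …, 2.

Pick v_2 = (0, 1, 0)ᵀ.
Then v_1 = N · v_2 = (1, 0, 0)ᵀ.

Sanity check: (A − (6)·I) v_1 = (0, 0, 0)ᵀ = 0. ✓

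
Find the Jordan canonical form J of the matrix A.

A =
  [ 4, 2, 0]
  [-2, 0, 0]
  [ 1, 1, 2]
J_2(2) ⊕ J_1(2)

The characteristic polynomial is
  det(x·I − A) = x^3 - 6*x^2 + 12*x - 8 = (x - 2)^3

Eigenvalues and multiplicities (the geometric multiplicity of λ is n − rank(A − λI), which equals the number of Jordan blocks for λ):
  λ = 2: algebraic multiplicity = 3, geometric multiplicity = 2

Determining the block sizes for each eigenvalue:
  λ = 2: 2 blocks summing to 3 forces exactly one block of size 2 and the rest size 1 → block sizes [2, 1]

Assembling the blocks gives a Jordan form
J =
  [2, 1, 0]
  [0, 2, 0]
  [0, 0, 2]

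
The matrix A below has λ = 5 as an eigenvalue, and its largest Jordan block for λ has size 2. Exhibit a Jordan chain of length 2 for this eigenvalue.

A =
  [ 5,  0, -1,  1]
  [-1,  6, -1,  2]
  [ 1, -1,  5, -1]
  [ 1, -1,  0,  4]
A Jordan chain for λ = 5 of length 2:
v_1 = (0, -1, 1, 1)ᵀ
v_2 = (1, 0, 0, 0)ᵀ

Let N = A − (5)·I. We want v_2 with N^2 v_2 = 0 but N^1 v_2 ≠ 0; then v_{j-1} := N · v_j for j = 2, …, 2.

Pick v_2 = (1, 0, 0, 0)ᵀ.
Then v_1 = N · v_2 = (0, -1, 1, 1)ᵀ.

Sanity check: (A − (5)·I) v_1 = (0, 0, 0, 0)ᵀ = 0. ✓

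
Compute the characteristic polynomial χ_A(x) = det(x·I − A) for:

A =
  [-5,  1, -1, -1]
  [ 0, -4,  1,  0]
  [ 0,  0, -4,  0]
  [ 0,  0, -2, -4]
x^4 + 17*x^3 + 108*x^2 + 304*x + 320

Expanding det(x·I − A) (e.g. by cofactor expansion or by noting that A is similar to its Jordan form J, which has the same characteristic polynomial as A) gives
  χ_A(x) = x^4 + 17*x^3 + 108*x^2 + 304*x + 320
which factors as (x + 4)^3*(x + 5). The eigenvalues (with algebraic multiplicities) are λ = -5 with multiplicity 1, λ = -4 with multiplicity 3.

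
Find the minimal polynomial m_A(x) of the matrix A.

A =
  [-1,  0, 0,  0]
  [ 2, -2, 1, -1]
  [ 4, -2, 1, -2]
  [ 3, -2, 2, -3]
x^3 + 4*x^2 + 5*x + 2

The characteristic polynomial is χ_A(x) = (x + 1)^3*(x + 2), so the eigenvalues are known. The minimal polynomial is
  m_A(x) = Π_λ (x − λ)^{k_λ}
where k_λ is the size of the *largest* Jordan block for λ (equivalently, the smallest k with (A − λI)^k v = 0 for every generalised eigenvector v of λ).

  λ = -2: largest Jordan block has size 1, contributing (x + 2)
  λ = -1: largest Jordan block has size 2, contributing (x + 1)^2

So m_A(x) = (x + 1)^2*(x + 2) = x^3 + 4*x^2 + 5*x + 2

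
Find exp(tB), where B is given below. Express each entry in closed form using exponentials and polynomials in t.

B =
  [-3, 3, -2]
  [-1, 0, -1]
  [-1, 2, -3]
e^{tB} =
  [-t*exp(-2*t) + exp(-2*t), -t^2*exp(-2*t)/2 + 3*t*exp(-2*t), t^2*exp(-2*t)/2 - 2*t*exp(-2*t)]
  [-t*exp(-2*t), -t^2*exp(-2*t)/2 + 2*t*exp(-2*t) + exp(-2*t), t^2*exp(-2*t)/2 - t*exp(-2*t)]
  [-t*exp(-2*t), -t^2*exp(-2*t)/2 + 2*t*exp(-2*t), t^2*exp(-2*t)/2 - t*exp(-2*t) + exp(-2*t)]

Strategy: write B = P · J · P⁻¹ where J is a Jordan canonical form, so e^{tB} = P · e^{tJ} · P⁻¹, and e^{tJ} can be computed block-by-block.

B has Jordan form
J =
  [-2,  1,  0]
  [ 0, -2,  1]
  [ 0,  0, -2]
(up to reordering of blocks).

Per-block formulas:
  For a 3×3 Jordan block J_3(-2): exp(t · J_3(-2)) = e^(-2t)·(I + t·N + (t^2/2)·N^2), where N is the 3×3 nilpotent shift.

After assembling e^{tJ} and conjugating by P, we get:

e^{tB} =
  [-t*exp(-2*t) + exp(-2*t), -t^2*exp(-2*t)/2 + 3*t*exp(-2*t), t^2*exp(-2*t)/2 - 2*t*exp(-2*t)]
  [-t*exp(-2*t), -t^2*exp(-2*t)/2 + 2*t*exp(-2*t) + exp(-2*t), t^2*exp(-2*t)/2 - t*exp(-2*t)]
  [-t*exp(-2*t), -t^2*exp(-2*t)/2 + 2*t*exp(-2*t), t^2*exp(-2*t)/2 - t*exp(-2*t) + exp(-2*t)]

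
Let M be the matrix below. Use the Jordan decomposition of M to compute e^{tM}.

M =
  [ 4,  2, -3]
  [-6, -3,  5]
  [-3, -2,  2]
e^{tM} =
  [3*t^2*exp(t) + 3*t*exp(t) + exp(t), 2*t^2*exp(t) + 2*t*exp(t), -t^2*exp(t) - 3*t*exp(t)]
  [-9*t^2*exp(t)/2 - 6*t*exp(t), -3*t^2*exp(t) - 4*t*exp(t) + exp(t), 3*t^2*exp(t)/2 + 5*t*exp(t)]
  [-3*t*exp(t), -2*t*exp(t), t*exp(t) + exp(t)]

Strategy: write M = P · J · P⁻¹ where J is a Jordan canonical form, so e^{tM} = P · e^{tJ} · P⁻¹, and e^{tJ} can be computed block-by-block.

M has Jordan form
J =
  [1, 1, 0]
  [0, 1, 1]
  [0, 0, 1]
(up to reordering of blocks).

Per-block formulas:
  For a 3×3 Jordan block J_3(1): exp(t · J_3(1)) = e^(1t)·(I + t·N + (t^2/2)·N^2), where N is the 3×3 nilpotent shift.

After assembling e^{tJ} and conjugating by P, we get:

e^{tM} =
  [3*t^2*exp(t) + 3*t*exp(t) + exp(t), 2*t^2*exp(t) + 2*t*exp(t), -t^2*exp(t) - 3*t*exp(t)]
  [-9*t^2*exp(t)/2 - 6*t*exp(t), -3*t^2*exp(t) - 4*t*exp(t) + exp(t), 3*t^2*exp(t)/2 + 5*t*exp(t)]
  [-3*t*exp(t), -2*t*exp(t), t*exp(t) + exp(t)]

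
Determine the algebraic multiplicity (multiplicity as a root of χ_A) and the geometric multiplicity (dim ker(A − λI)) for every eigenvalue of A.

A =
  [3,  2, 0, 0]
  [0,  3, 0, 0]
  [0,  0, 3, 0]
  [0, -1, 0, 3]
λ = 3: alg = 4, geom = 3

Step 1 — factor the characteristic polynomial to read off the algebraic multiplicities:
  χ_A(x) = (x - 3)^4

Step 2 — compute geometric multiplicities via the rank-nullity identity g(λ) = n − rank(A − λI):
  rank(A − (3)·I) = 1, so dim ker(A − (3)·I) = n − 1 = 3

Summary:
  λ = 3: algebraic multiplicity = 4, geometric multiplicity = 3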